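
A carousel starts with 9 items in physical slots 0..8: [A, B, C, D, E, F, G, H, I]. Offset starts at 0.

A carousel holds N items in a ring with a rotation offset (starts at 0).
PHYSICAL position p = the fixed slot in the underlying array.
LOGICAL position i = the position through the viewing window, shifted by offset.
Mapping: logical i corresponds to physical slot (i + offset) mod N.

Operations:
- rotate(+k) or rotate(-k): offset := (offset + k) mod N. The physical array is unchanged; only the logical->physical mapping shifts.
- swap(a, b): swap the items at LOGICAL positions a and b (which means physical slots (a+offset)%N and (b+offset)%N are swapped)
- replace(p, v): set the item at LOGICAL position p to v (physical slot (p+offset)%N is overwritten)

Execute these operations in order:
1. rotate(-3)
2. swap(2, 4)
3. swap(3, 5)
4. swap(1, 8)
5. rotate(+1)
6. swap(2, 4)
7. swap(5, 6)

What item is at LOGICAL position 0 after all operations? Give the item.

Answer: F

Derivation:
After op 1 (rotate(-3)): offset=6, physical=[A,B,C,D,E,F,G,H,I], logical=[G,H,I,A,B,C,D,E,F]
After op 2 (swap(2, 4)): offset=6, physical=[A,I,C,D,E,F,G,H,B], logical=[G,H,B,A,I,C,D,E,F]
After op 3 (swap(3, 5)): offset=6, physical=[C,I,A,D,E,F,G,H,B], logical=[G,H,B,C,I,A,D,E,F]
After op 4 (swap(1, 8)): offset=6, physical=[C,I,A,D,E,H,G,F,B], logical=[G,F,B,C,I,A,D,E,H]
After op 5 (rotate(+1)): offset=7, physical=[C,I,A,D,E,H,G,F,B], logical=[F,B,C,I,A,D,E,H,G]
After op 6 (swap(2, 4)): offset=7, physical=[A,I,C,D,E,H,G,F,B], logical=[F,B,A,I,C,D,E,H,G]
After op 7 (swap(5, 6)): offset=7, physical=[A,I,C,E,D,H,G,F,B], logical=[F,B,A,I,C,E,D,H,G]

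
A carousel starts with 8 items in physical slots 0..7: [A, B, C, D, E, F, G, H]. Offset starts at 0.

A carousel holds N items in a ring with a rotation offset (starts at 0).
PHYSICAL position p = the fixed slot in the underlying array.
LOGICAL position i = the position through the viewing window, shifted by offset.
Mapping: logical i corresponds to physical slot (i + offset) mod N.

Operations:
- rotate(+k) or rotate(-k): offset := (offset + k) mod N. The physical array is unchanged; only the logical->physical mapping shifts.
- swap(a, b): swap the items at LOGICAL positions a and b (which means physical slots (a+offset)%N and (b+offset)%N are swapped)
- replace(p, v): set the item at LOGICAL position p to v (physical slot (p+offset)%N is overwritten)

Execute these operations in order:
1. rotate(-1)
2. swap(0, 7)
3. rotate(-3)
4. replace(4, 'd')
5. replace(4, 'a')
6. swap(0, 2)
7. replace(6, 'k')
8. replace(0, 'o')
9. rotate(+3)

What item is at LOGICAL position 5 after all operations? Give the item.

After op 1 (rotate(-1)): offset=7, physical=[A,B,C,D,E,F,G,H], logical=[H,A,B,C,D,E,F,G]
After op 2 (swap(0, 7)): offset=7, physical=[A,B,C,D,E,F,H,G], logical=[G,A,B,C,D,E,F,H]
After op 3 (rotate(-3)): offset=4, physical=[A,B,C,D,E,F,H,G], logical=[E,F,H,G,A,B,C,D]
After op 4 (replace(4, 'd')): offset=4, physical=[d,B,C,D,E,F,H,G], logical=[E,F,H,G,d,B,C,D]
After op 5 (replace(4, 'a')): offset=4, physical=[a,B,C,D,E,F,H,G], logical=[E,F,H,G,a,B,C,D]
After op 6 (swap(0, 2)): offset=4, physical=[a,B,C,D,H,F,E,G], logical=[H,F,E,G,a,B,C,D]
After op 7 (replace(6, 'k')): offset=4, physical=[a,B,k,D,H,F,E,G], logical=[H,F,E,G,a,B,k,D]
After op 8 (replace(0, 'o')): offset=4, physical=[a,B,k,D,o,F,E,G], logical=[o,F,E,G,a,B,k,D]
After op 9 (rotate(+3)): offset=7, physical=[a,B,k,D,o,F,E,G], logical=[G,a,B,k,D,o,F,E]

Answer: o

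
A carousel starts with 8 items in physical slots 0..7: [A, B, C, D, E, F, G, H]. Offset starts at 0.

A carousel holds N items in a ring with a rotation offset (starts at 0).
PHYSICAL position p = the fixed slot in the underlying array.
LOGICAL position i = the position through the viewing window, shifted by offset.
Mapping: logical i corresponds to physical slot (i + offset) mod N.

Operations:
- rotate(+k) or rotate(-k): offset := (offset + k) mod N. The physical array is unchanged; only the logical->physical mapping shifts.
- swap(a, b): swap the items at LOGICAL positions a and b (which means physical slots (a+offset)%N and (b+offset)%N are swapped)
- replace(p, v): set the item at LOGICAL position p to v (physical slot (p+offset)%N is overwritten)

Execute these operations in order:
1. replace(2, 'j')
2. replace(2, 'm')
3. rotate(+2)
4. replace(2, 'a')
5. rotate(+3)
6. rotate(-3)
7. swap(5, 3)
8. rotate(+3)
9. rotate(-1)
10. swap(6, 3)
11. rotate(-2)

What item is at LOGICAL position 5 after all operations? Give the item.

Answer: m

Derivation:
After op 1 (replace(2, 'j')): offset=0, physical=[A,B,j,D,E,F,G,H], logical=[A,B,j,D,E,F,G,H]
After op 2 (replace(2, 'm')): offset=0, physical=[A,B,m,D,E,F,G,H], logical=[A,B,m,D,E,F,G,H]
After op 3 (rotate(+2)): offset=2, physical=[A,B,m,D,E,F,G,H], logical=[m,D,E,F,G,H,A,B]
After op 4 (replace(2, 'a')): offset=2, physical=[A,B,m,D,a,F,G,H], logical=[m,D,a,F,G,H,A,B]
After op 5 (rotate(+3)): offset=5, physical=[A,B,m,D,a,F,G,H], logical=[F,G,H,A,B,m,D,a]
After op 6 (rotate(-3)): offset=2, physical=[A,B,m,D,a,F,G,H], logical=[m,D,a,F,G,H,A,B]
After op 7 (swap(5, 3)): offset=2, physical=[A,B,m,D,a,H,G,F], logical=[m,D,a,H,G,F,A,B]
After op 8 (rotate(+3)): offset=5, physical=[A,B,m,D,a,H,G,F], logical=[H,G,F,A,B,m,D,a]
After op 9 (rotate(-1)): offset=4, physical=[A,B,m,D,a,H,G,F], logical=[a,H,G,F,A,B,m,D]
After op 10 (swap(6, 3)): offset=4, physical=[A,B,F,D,a,H,G,m], logical=[a,H,G,m,A,B,F,D]
After op 11 (rotate(-2)): offset=2, physical=[A,B,F,D,a,H,G,m], logical=[F,D,a,H,G,m,A,B]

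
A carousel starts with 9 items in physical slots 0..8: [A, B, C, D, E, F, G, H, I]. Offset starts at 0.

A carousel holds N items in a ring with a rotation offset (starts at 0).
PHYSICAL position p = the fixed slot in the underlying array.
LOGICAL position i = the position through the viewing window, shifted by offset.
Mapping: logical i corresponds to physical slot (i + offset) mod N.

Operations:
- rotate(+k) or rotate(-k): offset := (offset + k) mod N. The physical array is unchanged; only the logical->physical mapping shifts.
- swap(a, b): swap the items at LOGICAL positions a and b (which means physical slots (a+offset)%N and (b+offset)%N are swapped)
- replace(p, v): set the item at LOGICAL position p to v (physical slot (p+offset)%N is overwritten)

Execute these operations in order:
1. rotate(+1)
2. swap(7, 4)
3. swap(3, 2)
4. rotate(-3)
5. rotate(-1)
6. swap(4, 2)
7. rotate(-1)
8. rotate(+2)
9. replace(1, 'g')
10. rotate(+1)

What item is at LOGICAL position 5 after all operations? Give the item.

After op 1 (rotate(+1)): offset=1, physical=[A,B,C,D,E,F,G,H,I], logical=[B,C,D,E,F,G,H,I,A]
After op 2 (swap(7, 4)): offset=1, physical=[A,B,C,D,E,I,G,H,F], logical=[B,C,D,E,I,G,H,F,A]
After op 3 (swap(3, 2)): offset=1, physical=[A,B,C,E,D,I,G,H,F], logical=[B,C,E,D,I,G,H,F,A]
After op 4 (rotate(-3)): offset=7, physical=[A,B,C,E,D,I,G,H,F], logical=[H,F,A,B,C,E,D,I,G]
After op 5 (rotate(-1)): offset=6, physical=[A,B,C,E,D,I,G,H,F], logical=[G,H,F,A,B,C,E,D,I]
After op 6 (swap(4, 2)): offset=6, physical=[A,F,C,E,D,I,G,H,B], logical=[G,H,B,A,F,C,E,D,I]
After op 7 (rotate(-1)): offset=5, physical=[A,F,C,E,D,I,G,H,B], logical=[I,G,H,B,A,F,C,E,D]
After op 8 (rotate(+2)): offset=7, physical=[A,F,C,E,D,I,G,H,B], logical=[H,B,A,F,C,E,D,I,G]
After op 9 (replace(1, 'g')): offset=7, physical=[A,F,C,E,D,I,G,H,g], logical=[H,g,A,F,C,E,D,I,G]
After op 10 (rotate(+1)): offset=8, physical=[A,F,C,E,D,I,G,H,g], logical=[g,A,F,C,E,D,I,G,H]

Answer: D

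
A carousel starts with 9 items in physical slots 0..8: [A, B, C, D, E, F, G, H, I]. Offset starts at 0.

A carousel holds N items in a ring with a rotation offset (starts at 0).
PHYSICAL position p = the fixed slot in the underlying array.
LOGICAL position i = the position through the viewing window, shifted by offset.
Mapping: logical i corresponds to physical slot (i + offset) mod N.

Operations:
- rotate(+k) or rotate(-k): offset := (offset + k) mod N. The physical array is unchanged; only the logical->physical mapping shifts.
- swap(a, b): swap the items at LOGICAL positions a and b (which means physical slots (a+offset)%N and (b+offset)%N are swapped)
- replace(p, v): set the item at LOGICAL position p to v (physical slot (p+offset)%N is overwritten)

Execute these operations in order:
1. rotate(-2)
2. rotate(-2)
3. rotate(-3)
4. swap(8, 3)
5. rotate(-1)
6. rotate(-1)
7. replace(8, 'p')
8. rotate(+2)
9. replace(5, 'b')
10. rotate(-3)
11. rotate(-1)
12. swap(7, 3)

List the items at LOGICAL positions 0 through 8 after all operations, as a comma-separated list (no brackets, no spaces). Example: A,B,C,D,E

After op 1 (rotate(-2)): offset=7, physical=[A,B,C,D,E,F,G,H,I], logical=[H,I,A,B,C,D,E,F,G]
After op 2 (rotate(-2)): offset=5, physical=[A,B,C,D,E,F,G,H,I], logical=[F,G,H,I,A,B,C,D,E]
After op 3 (rotate(-3)): offset=2, physical=[A,B,C,D,E,F,G,H,I], logical=[C,D,E,F,G,H,I,A,B]
After op 4 (swap(8, 3)): offset=2, physical=[A,F,C,D,E,B,G,H,I], logical=[C,D,E,B,G,H,I,A,F]
After op 5 (rotate(-1)): offset=1, physical=[A,F,C,D,E,B,G,H,I], logical=[F,C,D,E,B,G,H,I,A]
After op 6 (rotate(-1)): offset=0, physical=[A,F,C,D,E,B,G,H,I], logical=[A,F,C,D,E,B,G,H,I]
After op 7 (replace(8, 'p')): offset=0, physical=[A,F,C,D,E,B,G,H,p], logical=[A,F,C,D,E,B,G,H,p]
After op 8 (rotate(+2)): offset=2, physical=[A,F,C,D,E,B,G,H,p], logical=[C,D,E,B,G,H,p,A,F]
After op 9 (replace(5, 'b')): offset=2, physical=[A,F,C,D,E,B,G,b,p], logical=[C,D,E,B,G,b,p,A,F]
After op 10 (rotate(-3)): offset=8, physical=[A,F,C,D,E,B,G,b,p], logical=[p,A,F,C,D,E,B,G,b]
After op 11 (rotate(-1)): offset=7, physical=[A,F,C,D,E,B,G,b,p], logical=[b,p,A,F,C,D,E,B,G]
After op 12 (swap(7, 3)): offset=7, physical=[A,B,C,D,E,F,G,b,p], logical=[b,p,A,B,C,D,E,F,G]

Answer: b,p,A,B,C,D,E,F,G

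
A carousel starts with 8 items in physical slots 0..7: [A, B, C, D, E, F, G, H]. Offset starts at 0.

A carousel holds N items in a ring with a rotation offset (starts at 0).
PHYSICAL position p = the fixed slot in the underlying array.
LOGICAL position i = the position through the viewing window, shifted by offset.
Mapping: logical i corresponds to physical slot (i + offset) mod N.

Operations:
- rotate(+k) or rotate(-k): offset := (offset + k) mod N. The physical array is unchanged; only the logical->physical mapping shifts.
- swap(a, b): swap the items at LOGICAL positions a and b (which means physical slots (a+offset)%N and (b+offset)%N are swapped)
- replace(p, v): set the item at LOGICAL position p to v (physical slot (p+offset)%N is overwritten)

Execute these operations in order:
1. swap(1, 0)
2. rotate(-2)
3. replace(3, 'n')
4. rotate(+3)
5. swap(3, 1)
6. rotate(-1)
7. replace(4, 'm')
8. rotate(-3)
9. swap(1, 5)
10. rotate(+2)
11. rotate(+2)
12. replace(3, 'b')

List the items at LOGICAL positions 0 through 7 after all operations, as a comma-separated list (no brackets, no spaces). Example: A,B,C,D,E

Answer: n,G,D,b,F,E,H,B

Derivation:
After op 1 (swap(1, 0)): offset=0, physical=[B,A,C,D,E,F,G,H], logical=[B,A,C,D,E,F,G,H]
After op 2 (rotate(-2)): offset=6, physical=[B,A,C,D,E,F,G,H], logical=[G,H,B,A,C,D,E,F]
After op 3 (replace(3, 'n')): offset=6, physical=[B,n,C,D,E,F,G,H], logical=[G,H,B,n,C,D,E,F]
After op 4 (rotate(+3)): offset=1, physical=[B,n,C,D,E,F,G,H], logical=[n,C,D,E,F,G,H,B]
After op 5 (swap(3, 1)): offset=1, physical=[B,n,E,D,C,F,G,H], logical=[n,E,D,C,F,G,H,B]
After op 6 (rotate(-1)): offset=0, physical=[B,n,E,D,C,F,G,H], logical=[B,n,E,D,C,F,G,H]
After op 7 (replace(4, 'm')): offset=0, physical=[B,n,E,D,m,F,G,H], logical=[B,n,E,D,m,F,G,H]
After op 8 (rotate(-3)): offset=5, physical=[B,n,E,D,m,F,G,H], logical=[F,G,H,B,n,E,D,m]
After op 9 (swap(1, 5)): offset=5, physical=[B,n,G,D,m,F,E,H], logical=[F,E,H,B,n,G,D,m]
After op 10 (rotate(+2)): offset=7, physical=[B,n,G,D,m,F,E,H], logical=[H,B,n,G,D,m,F,E]
After op 11 (rotate(+2)): offset=1, physical=[B,n,G,D,m,F,E,H], logical=[n,G,D,m,F,E,H,B]
After op 12 (replace(3, 'b')): offset=1, physical=[B,n,G,D,b,F,E,H], logical=[n,G,D,b,F,E,H,B]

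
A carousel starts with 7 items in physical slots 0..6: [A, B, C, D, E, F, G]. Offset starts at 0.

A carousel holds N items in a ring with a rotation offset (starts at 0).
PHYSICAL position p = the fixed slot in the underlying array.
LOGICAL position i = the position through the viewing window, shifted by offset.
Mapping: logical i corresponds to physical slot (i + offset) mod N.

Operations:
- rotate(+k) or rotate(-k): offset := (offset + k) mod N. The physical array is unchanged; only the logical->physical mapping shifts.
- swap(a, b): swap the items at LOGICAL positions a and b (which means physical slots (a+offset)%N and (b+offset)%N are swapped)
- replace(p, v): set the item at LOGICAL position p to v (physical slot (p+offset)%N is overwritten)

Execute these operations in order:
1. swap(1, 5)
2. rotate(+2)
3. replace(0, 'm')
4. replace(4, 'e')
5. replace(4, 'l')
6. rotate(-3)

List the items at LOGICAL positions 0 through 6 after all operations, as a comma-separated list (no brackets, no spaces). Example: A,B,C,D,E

After op 1 (swap(1, 5)): offset=0, physical=[A,F,C,D,E,B,G], logical=[A,F,C,D,E,B,G]
After op 2 (rotate(+2)): offset=2, physical=[A,F,C,D,E,B,G], logical=[C,D,E,B,G,A,F]
After op 3 (replace(0, 'm')): offset=2, physical=[A,F,m,D,E,B,G], logical=[m,D,E,B,G,A,F]
After op 4 (replace(4, 'e')): offset=2, physical=[A,F,m,D,E,B,e], logical=[m,D,E,B,e,A,F]
After op 5 (replace(4, 'l')): offset=2, physical=[A,F,m,D,E,B,l], logical=[m,D,E,B,l,A,F]
After op 6 (rotate(-3)): offset=6, physical=[A,F,m,D,E,B,l], logical=[l,A,F,m,D,E,B]

Answer: l,A,F,m,D,E,B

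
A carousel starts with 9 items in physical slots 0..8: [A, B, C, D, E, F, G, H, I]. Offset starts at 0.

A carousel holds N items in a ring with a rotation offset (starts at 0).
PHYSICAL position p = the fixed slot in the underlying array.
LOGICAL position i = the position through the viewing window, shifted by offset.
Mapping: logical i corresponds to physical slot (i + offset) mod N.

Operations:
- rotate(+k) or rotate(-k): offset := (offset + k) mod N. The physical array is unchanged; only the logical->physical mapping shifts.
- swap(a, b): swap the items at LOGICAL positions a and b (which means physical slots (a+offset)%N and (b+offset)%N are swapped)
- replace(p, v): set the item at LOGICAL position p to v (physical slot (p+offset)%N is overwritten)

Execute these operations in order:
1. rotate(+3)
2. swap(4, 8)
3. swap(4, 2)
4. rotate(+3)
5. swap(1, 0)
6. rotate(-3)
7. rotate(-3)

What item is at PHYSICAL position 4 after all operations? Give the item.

Answer: E

Derivation:
After op 1 (rotate(+3)): offset=3, physical=[A,B,C,D,E,F,G,H,I], logical=[D,E,F,G,H,I,A,B,C]
After op 2 (swap(4, 8)): offset=3, physical=[A,B,H,D,E,F,G,C,I], logical=[D,E,F,G,C,I,A,B,H]
After op 3 (swap(4, 2)): offset=3, physical=[A,B,H,D,E,C,G,F,I], logical=[D,E,C,G,F,I,A,B,H]
After op 4 (rotate(+3)): offset=6, physical=[A,B,H,D,E,C,G,F,I], logical=[G,F,I,A,B,H,D,E,C]
After op 5 (swap(1, 0)): offset=6, physical=[A,B,H,D,E,C,F,G,I], logical=[F,G,I,A,B,H,D,E,C]
After op 6 (rotate(-3)): offset=3, physical=[A,B,H,D,E,C,F,G,I], logical=[D,E,C,F,G,I,A,B,H]
After op 7 (rotate(-3)): offset=0, physical=[A,B,H,D,E,C,F,G,I], logical=[A,B,H,D,E,C,F,G,I]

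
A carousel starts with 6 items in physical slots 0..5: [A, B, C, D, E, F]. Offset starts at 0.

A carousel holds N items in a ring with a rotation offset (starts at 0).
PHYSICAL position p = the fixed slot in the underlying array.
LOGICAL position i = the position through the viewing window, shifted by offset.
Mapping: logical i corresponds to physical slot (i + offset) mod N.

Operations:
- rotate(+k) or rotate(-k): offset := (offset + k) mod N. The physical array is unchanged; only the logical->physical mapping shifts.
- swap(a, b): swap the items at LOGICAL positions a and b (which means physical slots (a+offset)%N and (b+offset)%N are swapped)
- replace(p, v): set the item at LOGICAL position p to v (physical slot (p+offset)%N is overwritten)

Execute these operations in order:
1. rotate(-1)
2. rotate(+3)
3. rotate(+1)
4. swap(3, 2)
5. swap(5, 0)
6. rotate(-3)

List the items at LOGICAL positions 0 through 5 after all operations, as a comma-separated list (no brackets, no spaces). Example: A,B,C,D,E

Answer: F,B,D,C,E,A

Derivation:
After op 1 (rotate(-1)): offset=5, physical=[A,B,C,D,E,F], logical=[F,A,B,C,D,E]
After op 2 (rotate(+3)): offset=2, physical=[A,B,C,D,E,F], logical=[C,D,E,F,A,B]
After op 3 (rotate(+1)): offset=3, physical=[A,B,C,D,E,F], logical=[D,E,F,A,B,C]
After op 4 (swap(3, 2)): offset=3, physical=[F,B,C,D,E,A], logical=[D,E,A,F,B,C]
After op 5 (swap(5, 0)): offset=3, physical=[F,B,D,C,E,A], logical=[C,E,A,F,B,D]
After op 6 (rotate(-3)): offset=0, physical=[F,B,D,C,E,A], logical=[F,B,D,C,E,A]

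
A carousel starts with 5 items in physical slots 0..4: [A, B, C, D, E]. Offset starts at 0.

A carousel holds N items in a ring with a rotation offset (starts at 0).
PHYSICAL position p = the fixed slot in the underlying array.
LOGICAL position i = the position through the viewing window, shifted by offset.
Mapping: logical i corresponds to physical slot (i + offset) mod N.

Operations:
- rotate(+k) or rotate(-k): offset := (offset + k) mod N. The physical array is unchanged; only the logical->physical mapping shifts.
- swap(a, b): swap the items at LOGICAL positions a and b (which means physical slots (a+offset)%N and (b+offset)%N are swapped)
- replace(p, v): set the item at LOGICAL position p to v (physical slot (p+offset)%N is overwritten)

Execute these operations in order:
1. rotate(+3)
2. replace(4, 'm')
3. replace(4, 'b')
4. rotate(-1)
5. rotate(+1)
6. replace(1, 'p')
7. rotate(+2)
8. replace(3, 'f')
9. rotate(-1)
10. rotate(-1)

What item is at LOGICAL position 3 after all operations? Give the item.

After op 1 (rotate(+3)): offset=3, physical=[A,B,C,D,E], logical=[D,E,A,B,C]
After op 2 (replace(4, 'm')): offset=3, physical=[A,B,m,D,E], logical=[D,E,A,B,m]
After op 3 (replace(4, 'b')): offset=3, physical=[A,B,b,D,E], logical=[D,E,A,B,b]
After op 4 (rotate(-1)): offset=2, physical=[A,B,b,D,E], logical=[b,D,E,A,B]
After op 5 (rotate(+1)): offset=3, physical=[A,B,b,D,E], logical=[D,E,A,B,b]
After op 6 (replace(1, 'p')): offset=3, physical=[A,B,b,D,p], logical=[D,p,A,B,b]
After op 7 (rotate(+2)): offset=0, physical=[A,B,b,D,p], logical=[A,B,b,D,p]
After op 8 (replace(3, 'f')): offset=0, physical=[A,B,b,f,p], logical=[A,B,b,f,p]
After op 9 (rotate(-1)): offset=4, physical=[A,B,b,f,p], logical=[p,A,B,b,f]
After op 10 (rotate(-1)): offset=3, physical=[A,B,b,f,p], logical=[f,p,A,B,b]

Answer: B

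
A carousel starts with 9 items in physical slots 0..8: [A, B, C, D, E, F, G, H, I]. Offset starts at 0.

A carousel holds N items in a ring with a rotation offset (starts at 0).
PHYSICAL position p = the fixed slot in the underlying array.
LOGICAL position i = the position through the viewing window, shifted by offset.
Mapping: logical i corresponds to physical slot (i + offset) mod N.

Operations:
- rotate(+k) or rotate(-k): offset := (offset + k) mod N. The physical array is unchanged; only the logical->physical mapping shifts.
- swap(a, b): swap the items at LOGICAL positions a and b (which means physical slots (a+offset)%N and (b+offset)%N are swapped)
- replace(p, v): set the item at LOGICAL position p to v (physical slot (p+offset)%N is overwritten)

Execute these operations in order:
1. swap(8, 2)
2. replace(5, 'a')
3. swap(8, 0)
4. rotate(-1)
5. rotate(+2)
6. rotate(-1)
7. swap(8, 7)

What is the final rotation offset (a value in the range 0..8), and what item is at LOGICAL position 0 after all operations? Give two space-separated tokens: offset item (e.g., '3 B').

After op 1 (swap(8, 2)): offset=0, physical=[A,B,I,D,E,F,G,H,C], logical=[A,B,I,D,E,F,G,H,C]
After op 2 (replace(5, 'a')): offset=0, physical=[A,B,I,D,E,a,G,H,C], logical=[A,B,I,D,E,a,G,H,C]
After op 3 (swap(8, 0)): offset=0, physical=[C,B,I,D,E,a,G,H,A], logical=[C,B,I,D,E,a,G,H,A]
After op 4 (rotate(-1)): offset=8, physical=[C,B,I,D,E,a,G,H,A], logical=[A,C,B,I,D,E,a,G,H]
After op 5 (rotate(+2)): offset=1, physical=[C,B,I,D,E,a,G,H,A], logical=[B,I,D,E,a,G,H,A,C]
After op 6 (rotate(-1)): offset=0, physical=[C,B,I,D,E,a,G,H,A], logical=[C,B,I,D,E,a,G,H,A]
After op 7 (swap(8, 7)): offset=0, physical=[C,B,I,D,E,a,G,A,H], logical=[C,B,I,D,E,a,G,A,H]

Answer: 0 C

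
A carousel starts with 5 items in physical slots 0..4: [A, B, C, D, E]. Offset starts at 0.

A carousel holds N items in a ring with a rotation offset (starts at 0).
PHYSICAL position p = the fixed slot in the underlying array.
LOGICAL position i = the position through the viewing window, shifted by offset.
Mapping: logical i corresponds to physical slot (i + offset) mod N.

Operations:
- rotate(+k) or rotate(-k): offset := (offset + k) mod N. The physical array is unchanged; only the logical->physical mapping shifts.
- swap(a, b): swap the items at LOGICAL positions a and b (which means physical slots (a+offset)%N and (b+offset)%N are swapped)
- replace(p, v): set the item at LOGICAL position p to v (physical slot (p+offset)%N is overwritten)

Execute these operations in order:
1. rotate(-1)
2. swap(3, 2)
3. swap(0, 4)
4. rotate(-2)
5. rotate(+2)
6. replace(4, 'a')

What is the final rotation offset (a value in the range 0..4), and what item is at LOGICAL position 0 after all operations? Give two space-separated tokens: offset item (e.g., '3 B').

Answer: 4 D

Derivation:
After op 1 (rotate(-1)): offset=4, physical=[A,B,C,D,E], logical=[E,A,B,C,D]
After op 2 (swap(3, 2)): offset=4, physical=[A,C,B,D,E], logical=[E,A,C,B,D]
After op 3 (swap(0, 4)): offset=4, physical=[A,C,B,E,D], logical=[D,A,C,B,E]
After op 4 (rotate(-2)): offset=2, physical=[A,C,B,E,D], logical=[B,E,D,A,C]
After op 5 (rotate(+2)): offset=4, physical=[A,C,B,E,D], logical=[D,A,C,B,E]
After op 6 (replace(4, 'a')): offset=4, physical=[A,C,B,a,D], logical=[D,A,C,B,a]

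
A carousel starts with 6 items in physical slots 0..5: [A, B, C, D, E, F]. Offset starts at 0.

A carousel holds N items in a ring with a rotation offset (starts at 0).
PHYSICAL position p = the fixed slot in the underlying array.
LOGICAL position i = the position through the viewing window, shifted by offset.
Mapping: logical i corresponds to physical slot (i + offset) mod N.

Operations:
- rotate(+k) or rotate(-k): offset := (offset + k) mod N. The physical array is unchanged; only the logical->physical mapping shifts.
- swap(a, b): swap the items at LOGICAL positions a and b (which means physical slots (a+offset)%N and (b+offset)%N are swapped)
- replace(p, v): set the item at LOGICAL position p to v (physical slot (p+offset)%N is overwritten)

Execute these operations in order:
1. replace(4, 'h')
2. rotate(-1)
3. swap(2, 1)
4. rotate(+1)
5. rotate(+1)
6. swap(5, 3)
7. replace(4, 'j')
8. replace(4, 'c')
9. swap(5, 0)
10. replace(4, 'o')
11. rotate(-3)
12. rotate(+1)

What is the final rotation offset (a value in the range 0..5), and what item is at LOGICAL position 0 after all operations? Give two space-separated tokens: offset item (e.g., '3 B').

After op 1 (replace(4, 'h')): offset=0, physical=[A,B,C,D,h,F], logical=[A,B,C,D,h,F]
After op 2 (rotate(-1)): offset=5, physical=[A,B,C,D,h,F], logical=[F,A,B,C,D,h]
After op 3 (swap(2, 1)): offset=5, physical=[B,A,C,D,h,F], logical=[F,B,A,C,D,h]
After op 4 (rotate(+1)): offset=0, physical=[B,A,C,D,h,F], logical=[B,A,C,D,h,F]
After op 5 (rotate(+1)): offset=1, physical=[B,A,C,D,h,F], logical=[A,C,D,h,F,B]
After op 6 (swap(5, 3)): offset=1, physical=[h,A,C,D,B,F], logical=[A,C,D,B,F,h]
After op 7 (replace(4, 'j')): offset=1, physical=[h,A,C,D,B,j], logical=[A,C,D,B,j,h]
After op 8 (replace(4, 'c')): offset=1, physical=[h,A,C,D,B,c], logical=[A,C,D,B,c,h]
After op 9 (swap(5, 0)): offset=1, physical=[A,h,C,D,B,c], logical=[h,C,D,B,c,A]
After op 10 (replace(4, 'o')): offset=1, physical=[A,h,C,D,B,o], logical=[h,C,D,B,o,A]
After op 11 (rotate(-3)): offset=4, physical=[A,h,C,D,B,o], logical=[B,o,A,h,C,D]
After op 12 (rotate(+1)): offset=5, physical=[A,h,C,D,B,o], logical=[o,A,h,C,D,B]

Answer: 5 o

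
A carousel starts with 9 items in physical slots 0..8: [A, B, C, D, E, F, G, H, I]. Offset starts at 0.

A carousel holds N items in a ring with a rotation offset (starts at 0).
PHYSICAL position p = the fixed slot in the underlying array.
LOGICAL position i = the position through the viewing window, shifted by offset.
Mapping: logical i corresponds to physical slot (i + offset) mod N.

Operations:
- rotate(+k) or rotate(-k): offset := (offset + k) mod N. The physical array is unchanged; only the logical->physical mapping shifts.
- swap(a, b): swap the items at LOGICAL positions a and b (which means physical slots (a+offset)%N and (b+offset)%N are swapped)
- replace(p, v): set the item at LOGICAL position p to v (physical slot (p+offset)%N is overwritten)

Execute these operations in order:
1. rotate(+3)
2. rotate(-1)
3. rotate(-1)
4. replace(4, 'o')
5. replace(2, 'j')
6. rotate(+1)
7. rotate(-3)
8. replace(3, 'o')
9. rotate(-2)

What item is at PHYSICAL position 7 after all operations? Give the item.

After op 1 (rotate(+3)): offset=3, physical=[A,B,C,D,E,F,G,H,I], logical=[D,E,F,G,H,I,A,B,C]
After op 2 (rotate(-1)): offset=2, physical=[A,B,C,D,E,F,G,H,I], logical=[C,D,E,F,G,H,I,A,B]
After op 3 (rotate(-1)): offset=1, physical=[A,B,C,D,E,F,G,H,I], logical=[B,C,D,E,F,G,H,I,A]
After op 4 (replace(4, 'o')): offset=1, physical=[A,B,C,D,E,o,G,H,I], logical=[B,C,D,E,o,G,H,I,A]
After op 5 (replace(2, 'j')): offset=1, physical=[A,B,C,j,E,o,G,H,I], logical=[B,C,j,E,o,G,H,I,A]
After op 6 (rotate(+1)): offset=2, physical=[A,B,C,j,E,o,G,H,I], logical=[C,j,E,o,G,H,I,A,B]
After op 7 (rotate(-3)): offset=8, physical=[A,B,C,j,E,o,G,H,I], logical=[I,A,B,C,j,E,o,G,H]
After op 8 (replace(3, 'o')): offset=8, physical=[A,B,o,j,E,o,G,H,I], logical=[I,A,B,o,j,E,o,G,H]
After op 9 (rotate(-2)): offset=6, physical=[A,B,o,j,E,o,G,H,I], logical=[G,H,I,A,B,o,j,E,o]

Answer: H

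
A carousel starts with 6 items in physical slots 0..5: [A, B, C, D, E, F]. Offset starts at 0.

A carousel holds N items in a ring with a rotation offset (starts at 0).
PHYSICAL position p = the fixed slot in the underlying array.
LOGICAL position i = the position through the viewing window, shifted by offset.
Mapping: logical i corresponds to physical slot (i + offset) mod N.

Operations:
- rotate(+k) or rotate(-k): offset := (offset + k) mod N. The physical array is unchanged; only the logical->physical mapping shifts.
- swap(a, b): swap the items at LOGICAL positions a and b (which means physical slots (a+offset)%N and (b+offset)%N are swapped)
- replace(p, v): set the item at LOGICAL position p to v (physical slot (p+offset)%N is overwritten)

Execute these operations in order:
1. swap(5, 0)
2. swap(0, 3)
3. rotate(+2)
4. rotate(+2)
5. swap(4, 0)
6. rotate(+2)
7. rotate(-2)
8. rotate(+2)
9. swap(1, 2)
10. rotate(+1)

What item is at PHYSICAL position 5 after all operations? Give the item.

Answer: A

Derivation:
After op 1 (swap(5, 0)): offset=0, physical=[F,B,C,D,E,A], logical=[F,B,C,D,E,A]
After op 2 (swap(0, 3)): offset=0, physical=[D,B,C,F,E,A], logical=[D,B,C,F,E,A]
After op 3 (rotate(+2)): offset=2, physical=[D,B,C,F,E,A], logical=[C,F,E,A,D,B]
After op 4 (rotate(+2)): offset=4, physical=[D,B,C,F,E,A], logical=[E,A,D,B,C,F]
After op 5 (swap(4, 0)): offset=4, physical=[D,B,E,F,C,A], logical=[C,A,D,B,E,F]
After op 6 (rotate(+2)): offset=0, physical=[D,B,E,F,C,A], logical=[D,B,E,F,C,A]
After op 7 (rotate(-2)): offset=4, physical=[D,B,E,F,C,A], logical=[C,A,D,B,E,F]
After op 8 (rotate(+2)): offset=0, physical=[D,B,E,F,C,A], logical=[D,B,E,F,C,A]
After op 9 (swap(1, 2)): offset=0, physical=[D,E,B,F,C,A], logical=[D,E,B,F,C,A]
After op 10 (rotate(+1)): offset=1, physical=[D,E,B,F,C,A], logical=[E,B,F,C,A,D]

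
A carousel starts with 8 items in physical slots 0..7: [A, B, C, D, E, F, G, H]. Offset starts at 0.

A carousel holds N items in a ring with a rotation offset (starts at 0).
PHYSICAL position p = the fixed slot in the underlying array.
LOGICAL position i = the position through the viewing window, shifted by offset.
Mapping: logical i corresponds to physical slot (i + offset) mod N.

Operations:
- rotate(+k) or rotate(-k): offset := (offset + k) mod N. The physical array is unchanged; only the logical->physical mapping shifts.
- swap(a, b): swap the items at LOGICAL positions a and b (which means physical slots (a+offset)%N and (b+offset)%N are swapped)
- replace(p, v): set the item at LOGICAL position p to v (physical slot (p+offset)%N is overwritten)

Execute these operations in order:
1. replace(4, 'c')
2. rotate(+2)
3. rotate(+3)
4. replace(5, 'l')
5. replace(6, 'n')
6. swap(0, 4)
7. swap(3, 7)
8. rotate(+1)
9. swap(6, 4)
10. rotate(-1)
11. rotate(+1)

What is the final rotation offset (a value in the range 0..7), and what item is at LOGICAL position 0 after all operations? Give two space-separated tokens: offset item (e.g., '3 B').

Answer: 6 G

Derivation:
After op 1 (replace(4, 'c')): offset=0, physical=[A,B,C,D,c,F,G,H], logical=[A,B,C,D,c,F,G,H]
After op 2 (rotate(+2)): offset=2, physical=[A,B,C,D,c,F,G,H], logical=[C,D,c,F,G,H,A,B]
After op 3 (rotate(+3)): offset=5, physical=[A,B,C,D,c,F,G,H], logical=[F,G,H,A,B,C,D,c]
After op 4 (replace(5, 'l')): offset=5, physical=[A,B,l,D,c,F,G,H], logical=[F,G,H,A,B,l,D,c]
After op 5 (replace(6, 'n')): offset=5, physical=[A,B,l,n,c,F,G,H], logical=[F,G,H,A,B,l,n,c]
After op 6 (swap(0, 4)): offset=5, physical=[A,F,l,n,c,B,G,H], logical=[B,G,H,A,F,l,n,c]
After op 7 (swap(3, 7)): offset=5, physical=[c,F,l,n,A,B,G,H], logical=[B,G,H,c,F,l,n,A]
After op 8 (rotate(+1)): offset=6, physical=[c,F,l,n,A,B,G,H], logical=[G,H,c,F,l,n,A,B]
After op 9 (swap(6, 4)): offset=6, physical=[c,F,A,n,l,B,G,H], logical=[G,H,c,F,A,n,l,B]
After op 10 (rotate(-1)): offset=5, physical=[c,F,A,n,l,B,G,H], logical=[B,G,H,c,F,A,n,l]
After op 11 (rotate(+1)): offset=6, physical=[c,F,A,n,l,B,G,H], logical=[G,H,c,F,A,n,l,B]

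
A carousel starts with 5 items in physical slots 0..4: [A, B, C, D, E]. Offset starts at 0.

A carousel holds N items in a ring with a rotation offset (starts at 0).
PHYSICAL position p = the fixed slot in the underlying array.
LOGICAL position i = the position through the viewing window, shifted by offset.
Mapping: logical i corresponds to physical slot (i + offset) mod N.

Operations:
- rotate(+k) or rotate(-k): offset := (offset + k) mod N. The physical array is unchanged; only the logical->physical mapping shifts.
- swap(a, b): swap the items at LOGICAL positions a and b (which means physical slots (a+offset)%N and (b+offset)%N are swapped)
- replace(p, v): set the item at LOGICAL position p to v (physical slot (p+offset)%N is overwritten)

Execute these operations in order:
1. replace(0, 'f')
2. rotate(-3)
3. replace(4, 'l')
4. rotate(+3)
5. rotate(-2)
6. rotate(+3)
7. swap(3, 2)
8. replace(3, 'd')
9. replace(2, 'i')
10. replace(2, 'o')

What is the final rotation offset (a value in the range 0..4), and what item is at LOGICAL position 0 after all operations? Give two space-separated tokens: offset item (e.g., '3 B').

Answer: 1 l

Derivation:
After op 1 (replace(0, 'f')): offset=0, physical=[f,B,C,D,E], logical=[f,B,C,D,E]
After op 2 (rotate(-3)): offset=2, physical=[f,B,C,D,E], logical=[C,D,E,f,B]
After op 3 (replace(4, 'l')): offset=2, physical=[f,l,C,D,E], logical=[C,D,E,f,l]
After op 4 (rotate(+3)): offset=0, physical=[f,l,C,D,E], logical=[f,l,C,D,E]
After op 5 (rotate(-2)): offset=3, physical=[f,l,C,D,E], logical=[D,E,f,l,C]
After op 6 (rotate(+3)): offset=1, physical=[f,l,C,D,E], logical=[l,C,D,E,f]
After op 7 (swap(3, 2)): offset=1, physical=[f,l,C,E,D], logical=[l,C,E,D,f]
After op 8 (replace(3, 'd')): offset=1, physical=[f,l,C,E,d], logical=[l,C,E,d,f]
After op 9 (replace(2, 'i')): offset=1, physical=[f,l,C,i,d], logical=[l,C,i,d,f]
After op 10 (replace(2, 'o')): offset=1, physical=[f,l,C,o,d], logical=[l,C,o,d,f]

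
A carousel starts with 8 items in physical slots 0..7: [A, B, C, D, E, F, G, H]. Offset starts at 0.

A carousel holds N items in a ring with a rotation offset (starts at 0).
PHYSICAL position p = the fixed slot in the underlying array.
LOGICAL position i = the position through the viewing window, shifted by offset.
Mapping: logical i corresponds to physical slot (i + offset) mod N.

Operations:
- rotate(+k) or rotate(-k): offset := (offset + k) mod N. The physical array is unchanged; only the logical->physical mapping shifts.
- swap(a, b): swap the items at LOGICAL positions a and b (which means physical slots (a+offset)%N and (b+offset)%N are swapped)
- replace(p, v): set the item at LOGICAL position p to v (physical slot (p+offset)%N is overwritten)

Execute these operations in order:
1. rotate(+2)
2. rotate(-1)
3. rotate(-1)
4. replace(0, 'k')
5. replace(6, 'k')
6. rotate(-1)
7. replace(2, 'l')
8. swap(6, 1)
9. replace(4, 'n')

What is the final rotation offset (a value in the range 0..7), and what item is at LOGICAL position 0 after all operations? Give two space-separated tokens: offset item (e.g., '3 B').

Answer: 7 H

Derivation:
After op 1 (rotate(+2)): offset=2, physical=[A,B,C,D,E,F,G,H], logical=[C,D,E,F,G,H,A,B]
After op 2 (rotate(-1)): offset=1, physical=[A,B,C,D,E,F,G,H], logical=[B,C,D,E,F,G,H,A]
After op 3 (rotate(-1)): offset=0, physical=[A,B,C,D,E,F,G,H], logical=[A,B,C,D,E,F,G,H]
After op 4 (replace(0, 'k')): offset=0, physical=[k,B,C,D,E,F,G,H], logical=[k,B,C,D,E,F,G,H]
After op 5 (replace(6, 'k')): offset=0, physical=[k,B,C,D,E,F,k,H], logical=[k,B,C,D,E,F,k,H]
After op 6 (rotate(-1)): offset=7, physical=[k,B,C,D,E,F,k,H], logical=[H,k,B,C,D,E,F,k]
After op 7 (replace(2, 'l')): offset=7, physical=[k,l,C,D,E,F,k,H], logical=[H,k,l,C,D,E,F,k]
After op 8 (swap(6, 1)): offset=7, physical=[F,l,C,D,E,k,k,H], logical=[H,F,l,C,D,E,k,k]
After op 9 (replace(4, 'n')): offset=7, physical=[F,l,C,n,E,k,k,H], logical=[H,F,l,C,n,E,k,k]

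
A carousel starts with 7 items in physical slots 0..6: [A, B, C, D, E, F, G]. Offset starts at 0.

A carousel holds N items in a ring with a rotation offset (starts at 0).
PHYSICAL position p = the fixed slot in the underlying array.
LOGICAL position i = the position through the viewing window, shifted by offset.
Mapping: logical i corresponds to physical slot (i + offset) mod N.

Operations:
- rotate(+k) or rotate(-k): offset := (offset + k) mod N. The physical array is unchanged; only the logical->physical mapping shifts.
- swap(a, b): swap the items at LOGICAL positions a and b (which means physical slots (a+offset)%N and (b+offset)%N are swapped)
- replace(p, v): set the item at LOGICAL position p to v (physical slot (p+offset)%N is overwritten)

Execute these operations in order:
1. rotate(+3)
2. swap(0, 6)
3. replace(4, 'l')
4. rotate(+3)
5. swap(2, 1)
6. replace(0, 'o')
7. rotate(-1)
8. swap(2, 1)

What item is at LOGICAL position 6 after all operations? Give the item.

Answer: E

Derivation:
After op 1 (rotate(+3)): offset=3, physical=[A,B,C,D,E,F,G], logical=[D,E,F,G,A,B,C]
After op 2 (swap(0, 6)): offset=3, physical=[A,B,D,C,E,F,G], logical=[C,E,F,G,A,B,D]
After op 3 (replace(4, 'l')): offset=3, physical=[l,B,D,C,E,F,G], logical=[C,E,F,G,l,B,D]
After op 4 (rotate(+3)): offset=6, physical=[l,B,D,C,E,F,G], logical=[G,l,B,D,C,E,F]
After op 5 (swap(2, 1)): offset=6, physical=[B,l,D,C,E,F,G], logical=[G,B,l,D,C,E,F]
After op 6 (replace(0, 'o')): offset=6, physical=[B,l,D,C,E,F,o], logical=[o,B,l,D,C,E,F]
After op 7 (rotate(-1)): offset=5, physical=[B,l,D,C,E,F,o], logical=[F,o,B,l,D,C,E]
After op 8 (swap(2, 1)): offset=5, physical=[o,l,D,C,E,F,B], logical=[F,B,o,l,D,C,E]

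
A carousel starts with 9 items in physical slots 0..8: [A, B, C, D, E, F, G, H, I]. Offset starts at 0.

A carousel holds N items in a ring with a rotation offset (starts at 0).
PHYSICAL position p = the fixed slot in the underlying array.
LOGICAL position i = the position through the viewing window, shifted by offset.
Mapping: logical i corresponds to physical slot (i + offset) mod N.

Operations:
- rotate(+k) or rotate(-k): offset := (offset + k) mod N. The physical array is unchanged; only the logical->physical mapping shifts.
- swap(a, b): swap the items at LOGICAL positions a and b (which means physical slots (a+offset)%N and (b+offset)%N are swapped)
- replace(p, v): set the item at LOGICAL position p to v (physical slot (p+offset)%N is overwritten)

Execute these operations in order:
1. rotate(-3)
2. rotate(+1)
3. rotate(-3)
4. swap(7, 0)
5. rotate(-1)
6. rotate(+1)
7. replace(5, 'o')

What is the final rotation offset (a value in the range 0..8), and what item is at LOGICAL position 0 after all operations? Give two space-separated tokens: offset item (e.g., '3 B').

Answer: 4 C

Derivation:
After op 1 (rotate(-3)): offset=6, physical=[A,B,C,D,E,F,G,H,I], logical=[G,H,I,A,B,C,D,E,F]
After op 2 (rotate(+1)): offset=7, physical=[A,B,C,D,E,F,G,H,I], logical=[H,I,A,B,C,D,E,F,G]
After op 3 (rotate(-3)): offset=4, physical=[A,B,C,D,E,F,G,H,I], logical=[E,F,G,H,I,A,B,C,D]
After op 4 (swap(7, 0)): offset=4, physical=[A,B,E,D,C,F,G,H,I], logical=[C,F,G,H,I,A,B,E,D]
After op 5 (rotate(-1)): offset=3, physical=[A,B,E,D,C,F,G,H,I], logical=[D,C,F,G,H,I,A,B,E]
After op 6 (rotate(+1)): offset=4, physical=[A,B,E,D,C,F,G,H,I], logical=[C,F,G,H,I,A,B,E,D]
After op 7 (replace(5, 'o')): offset=4, physical=[o,B,E,D,C,F,G,H,I], logical=[C,F,G,H,I,o,B,E,D]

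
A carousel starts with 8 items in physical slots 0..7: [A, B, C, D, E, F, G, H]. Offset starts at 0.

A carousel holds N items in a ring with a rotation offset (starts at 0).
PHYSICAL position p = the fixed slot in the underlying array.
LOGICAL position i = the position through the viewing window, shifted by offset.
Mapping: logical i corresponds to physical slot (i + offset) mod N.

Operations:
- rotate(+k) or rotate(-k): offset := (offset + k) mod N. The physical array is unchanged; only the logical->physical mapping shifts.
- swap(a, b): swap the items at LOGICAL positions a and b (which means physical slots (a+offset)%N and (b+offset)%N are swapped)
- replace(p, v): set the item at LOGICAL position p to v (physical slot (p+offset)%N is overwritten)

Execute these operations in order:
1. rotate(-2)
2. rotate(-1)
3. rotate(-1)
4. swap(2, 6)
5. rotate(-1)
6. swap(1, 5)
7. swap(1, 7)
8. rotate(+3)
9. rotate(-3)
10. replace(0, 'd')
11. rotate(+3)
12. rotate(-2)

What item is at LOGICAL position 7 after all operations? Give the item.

Answer: d

Derivation:
After op 1 (rotate(-2)): offset=6, physical=[A,B,C,D,E,F,G,H], logical=[G,H,A,B,C,D,E,F]
After op 2 (rotate(-1)): offset=5, physical=[A,B,C,D,E,F,G,H], logical=[F,G,H,A,B,C,D,E]
After op 3 (rotate(-1)): offset=4, physical=[A,B,C,D,E,F,G,H], logical=[E,F,G,H,A,B,C,D]
After op 4 (swap(2, 6)): offset=4, physical=[A,B,G,D,E,F,C,H], logical=[E,F,C,H,A,B,G,D]
After op 5 (rotate(-1)): offset=3, physical=[A,B,G,D,E,F,C,H], logical=[D,E,F,C,H,A,B,G]
After op 6 (swap(1, 5)): offset=3, physical=[E,B,G,D,A,F,C,H], logical=[D,A,F,C,H,E,B,G]
After op 7 (swap(1, 7)): offset=3, physical=[E,B,A,D,G,F,C,H], logical=[D,G,F,C,H,E,B,A]
After op 8 (rotate(+3)): offset=6, physical=[E,B,A,D,G,F,C,H], logical=[C,H,E,B,A,D,G,F]
After op 9 (rotate(-3)): offset=3, physical=[E,B,A,D,G,F,C,H], logical=[D,G,F,C,H,E,B,A]
After op 10 (replace(0, 'd')): offset=3, physical=[E,B,A,d,G,F,C,H], logical=[d,G,F,C,H,E,B,A]
After op 11 (rotate(+3)): offset=6, physical=[E,B,A,d,G,F,C,H], logical=[C,H,E,B,A,d,G,F]
After op 12 (rotate(-2)): offset=4, physical=[E,B,A,d,G,F,C,H], logical=[G,F,C,H,E,B,A,d]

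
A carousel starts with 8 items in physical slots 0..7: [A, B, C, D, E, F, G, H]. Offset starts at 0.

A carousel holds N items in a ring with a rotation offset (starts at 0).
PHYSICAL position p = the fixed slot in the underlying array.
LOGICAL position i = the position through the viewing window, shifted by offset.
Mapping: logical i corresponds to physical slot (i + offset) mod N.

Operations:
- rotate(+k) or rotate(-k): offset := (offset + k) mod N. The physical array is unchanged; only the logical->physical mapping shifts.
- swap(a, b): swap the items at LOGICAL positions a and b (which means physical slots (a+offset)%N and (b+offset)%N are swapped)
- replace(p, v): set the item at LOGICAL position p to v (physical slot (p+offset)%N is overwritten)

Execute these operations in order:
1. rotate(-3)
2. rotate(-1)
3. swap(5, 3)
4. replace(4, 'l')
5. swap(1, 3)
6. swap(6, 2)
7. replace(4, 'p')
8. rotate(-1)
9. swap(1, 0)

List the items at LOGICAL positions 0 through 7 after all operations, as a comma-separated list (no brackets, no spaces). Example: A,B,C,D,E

After op 1 (rotate(-3)): offset=5, physical=[A,B,C,D,E,F,G,H], logical=[F,G,H,A,B,C,D,E]
After op 2 (rotate(-1)): offset=4, physical=[A,B,C,D,E,F,G,H], logical=[E,F,G,H,A,B,C,D]
After op 3 (swap(5, 3)): offset=4, physical=[A,H,C,D,E,F,G,B], logical=[E,F,G,B,A,H,C,D]
After op 4 (replace(4, 'l')): offset=4, physical=[l,H,C,D,E,F,G,B], logical=[E,F,G,B,l,H,C,D]
After op 5 (swap(1, 3)): offset=4, physical=[l,H,C,D,E,B,G,F], logical=[E,B,G,F,l,H,C,D]
After op 6 (swap(6, 2)): offset=4, physical=[l,H,G,D,E,B,C,F], logical=[E,B,C,F,l,H,G,D]
After op 7 (replace(4, 'p')): offset=4, physical=[p,H,G,D,E,B,C,F], logical=[E,B,C,F,p,H,G,D]
After op 8 (rotate(-1)): offset=3, physical=[p,H,G,D,E,B,C,F], logical=[D,E,B,C,F,p,H,G]
After op 9 (swap(1, 0)): offset=3, physical=[p,H,G,E,D,B,C,F], logical=[E,D,B,C,F,p,H,G]

Answer: E,D,B,C,F,p,H,G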